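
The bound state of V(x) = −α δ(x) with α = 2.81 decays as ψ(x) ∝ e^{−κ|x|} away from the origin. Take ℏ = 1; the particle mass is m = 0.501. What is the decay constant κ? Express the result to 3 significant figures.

Integrating the TISE across x = 0 gives the cusp condition ψ'(0⁺) − ψ'(0⁻) = −(2mα/ℏ²)ψ(0).
With ψ ∝ e^{−κ|x|} this yields −2κ = −2mα/ℏ², so κ = mα/ℏ² = 1.408.

κ = 1.41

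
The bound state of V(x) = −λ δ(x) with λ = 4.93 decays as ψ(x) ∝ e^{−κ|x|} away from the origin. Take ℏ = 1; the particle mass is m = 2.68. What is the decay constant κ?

Integrate −(ℏ²/2m)ψ'' − λδ(x)ψ = Eψ from −ε to +ε: the ψ'' term gives ψ'(0⁺) − ψ'(0⁻) and the δ term gives −(2mλ/ℏ²)ψ(0).
With ψ ∝ e^{−κ|x|} this yields −2κ = −2mλ/ℏ², so κ = mλ/ℏ² = 13.21.

κ = 13.2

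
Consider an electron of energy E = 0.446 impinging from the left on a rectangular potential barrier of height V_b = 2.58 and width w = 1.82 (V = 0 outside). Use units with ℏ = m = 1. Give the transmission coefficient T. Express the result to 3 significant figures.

T = 0.00124

Since E < V_b the interior solution is evanescent with decay constant κ = √(2m(V_b − E))/ℏ = 2.066.
κw = 3.760, sinh(κw) = 21.46.
Matching ψ, ψ′ at both faces gives T = [1 + V_b² sinh²(κw) / (4E(V_b − E))]⁻¹ = 1/806.3 = 0.00124.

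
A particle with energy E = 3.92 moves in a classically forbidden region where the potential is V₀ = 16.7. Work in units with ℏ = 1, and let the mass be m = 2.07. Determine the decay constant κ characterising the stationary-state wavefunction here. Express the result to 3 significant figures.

Since E < V₀ the TISE in this region is ψ'' = κ²ψ with κ = √(2m(V₀ − E))/ℏ.
κ = √(2 × 2.07 × 12.78) = 7.274.

κ = 7.27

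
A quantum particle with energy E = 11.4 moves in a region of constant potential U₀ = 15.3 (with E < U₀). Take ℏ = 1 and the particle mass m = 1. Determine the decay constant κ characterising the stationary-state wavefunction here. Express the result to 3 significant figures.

Since E < U₀ the TISE in this region is ψ'' = κ²ψ with κ = √(2m(U₀ − E))/ℏ.
κ = √(2 × 1 × 3.9) = 2.793.

κ = 2.79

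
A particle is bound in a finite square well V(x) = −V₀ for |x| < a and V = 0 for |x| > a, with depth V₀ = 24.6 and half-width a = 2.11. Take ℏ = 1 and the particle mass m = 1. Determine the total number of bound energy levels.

The dimensionless depth is z₀ = a√(2mV₀)/ℏ = 2.11 × √(49.20) = 14.80.
The even/odd transcendental equations gain one root per π/2 in z₀, giving N = 1 + ⌊2z₀/π⌋ = 1 + ⌊9.422⌋ = 10.

N = 10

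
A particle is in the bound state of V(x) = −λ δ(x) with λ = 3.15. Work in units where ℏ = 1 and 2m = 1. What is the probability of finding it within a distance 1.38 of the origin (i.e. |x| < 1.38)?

The normalised bound state is ψ = √κ e^{−κ|x|} with κ = mλ/ℏ² = 1.575.
P(|x| < d) = ∫_{−d}^{d} κ e^{−2κ|x|} dx = 1 − e^{−2κd} = 1 − e^{−4.347} = 0.9871.

P = 0.987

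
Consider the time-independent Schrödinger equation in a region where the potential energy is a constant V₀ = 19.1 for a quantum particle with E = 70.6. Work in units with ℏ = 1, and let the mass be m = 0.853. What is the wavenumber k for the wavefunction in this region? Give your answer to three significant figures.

k = 9.37

With E > V₀ the solution is oscillatory, ψ ∝ e^{±ikx} with k = √(2m(E − V₀))/ℏ.
k = √(2 × 0.853 × 51.5) = 9.373.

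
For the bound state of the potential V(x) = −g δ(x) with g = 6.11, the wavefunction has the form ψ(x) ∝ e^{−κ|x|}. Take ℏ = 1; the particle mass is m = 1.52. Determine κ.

Integrating the TISE across x = 0 gives the cusp condition ψ'(0⁺) − ψ'(0⁻) = −(2mg/ℏ²)ψ(0).
With ψ ∝ e^{−κ|x|} this yields −2κ = −2mg/ℏ², so κ = mg/ℏ² = 9.287.

κ = 9.29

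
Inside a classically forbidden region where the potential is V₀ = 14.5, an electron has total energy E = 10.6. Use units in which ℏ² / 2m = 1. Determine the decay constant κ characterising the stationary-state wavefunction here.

Since E < V₀ the TISE in this region is ψ'' = κ²ψ with κ = √(2m(V₀ − E))/ℏ.
κ = √(2 × 0.5 × 3.9) = 1.975.

κ = 1.97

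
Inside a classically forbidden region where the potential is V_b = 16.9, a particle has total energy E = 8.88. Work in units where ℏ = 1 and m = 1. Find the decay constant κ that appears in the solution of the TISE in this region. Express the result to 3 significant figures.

Since E < V_b the TISE in this region is ψ'' = κ²ψ with κ = √(2m(V_b − E))/ℏ.
κ = √(2 × 1 × 8.02) = 4.005.

κ = 4.00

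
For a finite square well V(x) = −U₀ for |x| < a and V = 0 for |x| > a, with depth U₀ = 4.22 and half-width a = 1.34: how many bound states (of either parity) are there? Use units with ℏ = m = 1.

Define the well-strength parameter z₀ = (a/ℏ)√(2mU₀) = 1.34 × √(2·1·4.22) = 3.893.
The even/odd transcendental equations gain one root per π/2 in z₀, giving N = 1 + ⌊2z₀/π⌋ = 1 + ⌊2.478⌋ = 3.

N = 3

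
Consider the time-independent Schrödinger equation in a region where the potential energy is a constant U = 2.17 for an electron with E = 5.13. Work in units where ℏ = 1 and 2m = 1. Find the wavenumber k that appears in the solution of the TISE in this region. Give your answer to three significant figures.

k = 1.72

With E > U the solution is oscillatory, ψ ∝ e^{±ikx} with k = √(2m(E − U))/ℏ.
k = √(2 × 0.5 × 2.96) = 1.720.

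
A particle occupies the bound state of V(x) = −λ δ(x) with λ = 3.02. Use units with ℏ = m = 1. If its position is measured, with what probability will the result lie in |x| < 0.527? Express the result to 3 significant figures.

The normalised bound state is ψ = √κ e^{−κ|x|} with κ = mλ/ℏ² = 3.020.
P(|x| < d) = ∫_{−d}^{d} κ e^{−2κ|x|} dx = 1 − e^{−2κd} = 1 − e^{−3.183} = 0.9585.

P = 0.959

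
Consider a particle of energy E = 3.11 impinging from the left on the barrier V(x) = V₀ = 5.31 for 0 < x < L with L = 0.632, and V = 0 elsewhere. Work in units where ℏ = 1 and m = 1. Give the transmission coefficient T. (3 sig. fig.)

T = 0.241

E < V₀: inside the barrier ψ ∝ e^{±κx} with κ = √(2m(V₀ − E))/ℏ = 2.098.
κL = 1.326, sinh(κL) = 1.750.
Matching ψ, ψ′ at both faces gives T = [1 + V₀² sinh²(κL) / (4E(V₀ − E))]⁻¹ = 1/4.154 = 0.241.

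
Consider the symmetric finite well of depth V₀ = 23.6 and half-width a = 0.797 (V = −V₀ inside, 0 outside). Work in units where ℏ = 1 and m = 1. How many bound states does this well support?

N = 4

Define the well-strength parameter z₀ = (a/ℏ)√(2mV₀) = 0.797 × √(2·1·23.6) = 5.476.
The even/odd transcendental equations gain one root per π/2 in z₀, giving N = 1 + ⌊2z₀/π⌋ = 1 + ⌊3.486⌋ = 4.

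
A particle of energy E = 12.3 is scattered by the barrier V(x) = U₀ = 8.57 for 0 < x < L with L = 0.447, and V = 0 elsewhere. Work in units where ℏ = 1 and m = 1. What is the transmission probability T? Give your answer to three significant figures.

T = 0.739

Above the barrier the interior wavenumber is k₂ = √(2m(E − U₀))/ℏ = 2.731, giving phase k₂L = 1.221.
Matching at both interfaces gives T⁻¹ = 1 + U₀² sin²(k₂L) / [4E(E − U₀)] = 1.353, hence T = 0.739.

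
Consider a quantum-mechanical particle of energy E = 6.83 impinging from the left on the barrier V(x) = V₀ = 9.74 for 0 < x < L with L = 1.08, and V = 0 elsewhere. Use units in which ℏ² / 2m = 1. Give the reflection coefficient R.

R = 0.919

Since E < V₀ the interior solution is evanescent with decay constant κ = √(2m(V₀ − E))/ℏ = 1.706.
κL = 1.842, sinh(κL) = 3.076.
Matching ψ, ψ′ at both faces gives T = [1 + V₀² sinh²(κL) / (4E(V₀ − E))]⁻¹ = 1/12.29 = 0.0813.
R = 1 − T = 0.919.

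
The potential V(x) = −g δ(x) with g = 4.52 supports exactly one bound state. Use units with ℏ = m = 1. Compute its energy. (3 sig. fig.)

E = -10.2

For x ≠ 0 the bound state is ψ ∝ e^{−κ|x|}; integrating the TISE across the delta gives the cusp condition 2κ = 2mg/ℏ², so κ = 4.520.
Then E = −ℏ²κ²/(2m) = −mg²/(2ℏ²) = -10.22.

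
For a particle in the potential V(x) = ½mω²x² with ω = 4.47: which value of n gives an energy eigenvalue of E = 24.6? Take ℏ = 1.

n = 5

E_n = ℏω(n + ½) ⇒ n = E/(ℏω) − ½ = 24.6/4.47 − 0.5 = 5.003 → n = 5.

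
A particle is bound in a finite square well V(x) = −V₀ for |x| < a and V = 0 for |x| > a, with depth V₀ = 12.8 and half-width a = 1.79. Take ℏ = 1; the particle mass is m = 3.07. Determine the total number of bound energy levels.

The dimensionless depth is z₀ = a√(2mV₀)/ℏ = 1.79 × √(78.59) = 15.87.
The even/odd transcendental equations gain one root per π/2 in z₀, giving N = 1 + ⌊2z₀/π⌋ = 1 + ⌊10.10⌋ = 11.

N = 11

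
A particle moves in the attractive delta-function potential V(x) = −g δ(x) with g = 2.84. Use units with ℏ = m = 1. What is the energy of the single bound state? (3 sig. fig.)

E = -4.03

For x ≠ 0 the bound state is ψ ∝ e^{−κ|x|}; integrating the TISE across the delta gives the cusp condition 2κ = 2mg/ℏ², so κ = 2.840.
Then E = −ℏ²κ²/(2m) = −mg²/(2ℏ²) = -4.033.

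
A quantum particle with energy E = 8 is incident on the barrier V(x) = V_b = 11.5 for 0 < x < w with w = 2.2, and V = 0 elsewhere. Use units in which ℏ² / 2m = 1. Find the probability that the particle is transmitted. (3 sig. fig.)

Since E < V_b the interior solution is evanescent with decay constant κ = √(2m(V_b − E))/ℏ = 1.871.
κw = 4.116, sinh(κw) = 30.64.
The exact tunnelling result is T⁻¹ = 1 + V_b² sinh²(κw) / [4E(V_b − E)] = 1110, so T = 0.000901.

T = 0.000901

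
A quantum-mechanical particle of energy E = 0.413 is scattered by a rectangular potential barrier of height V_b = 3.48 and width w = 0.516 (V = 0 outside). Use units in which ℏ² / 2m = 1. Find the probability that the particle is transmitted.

T = 0.282

E < V_b: inside the barrier ψ ∝ e^{±κx} with κ = √(2m(V_b − E))/ℏ = 1.751.
κw = 0.9037, sinh(κw) = 1.032.
Matching ψ, ψ′ at both faces gives T = [1 + V_b² sinh²(κw) / (4E(V_b − E))]⁻¹ = 1/3.545 = 0.282.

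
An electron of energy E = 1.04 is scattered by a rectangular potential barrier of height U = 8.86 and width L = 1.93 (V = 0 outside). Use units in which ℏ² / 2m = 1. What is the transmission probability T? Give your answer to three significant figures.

Since E < U the interior solution is evanescent with decay constant κ = √(2m(U − E))/ℏ = 2.796.
κL = 5.397, sinh(κL) = 110.4.
The exact tunnelling result is T⁻¹ = 1 + U² sinh²(κL) / [4E(U − E)] = 29400, so T = 0.0000340.

T = 0.0000340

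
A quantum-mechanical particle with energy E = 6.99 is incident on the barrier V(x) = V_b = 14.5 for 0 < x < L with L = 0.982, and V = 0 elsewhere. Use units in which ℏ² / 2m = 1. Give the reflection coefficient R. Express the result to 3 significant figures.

E < V_b: inside the barrier ψ ∝ e^{±κx} with κ = √(2m(V_b − E))/ℏ = 2.740.
κL = 2.691, sinh(κL) = 7.340.
Matching ψ, ψ′ at both faces gives T = [1 + V_b² sinh²(κL) / (4E(V_b − E))]⁻¹ = 1/54.95 = 0.0182.
R = 1 − T = 0.982.

R = 0.982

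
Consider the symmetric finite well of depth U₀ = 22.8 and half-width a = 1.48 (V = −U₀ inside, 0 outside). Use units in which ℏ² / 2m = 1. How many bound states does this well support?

The dimensionless depth is z₀ = a√(2mU₀)/ℏ = 1.48 × √(22.80) = 7.067.
A new bound state (alternating even/odd) appears each time z₀ passes a multiple of π/2, so N = ⌊2z₀/π⌋ + 1 = ⌊4.499⌋ + 1 = 5.

N = 5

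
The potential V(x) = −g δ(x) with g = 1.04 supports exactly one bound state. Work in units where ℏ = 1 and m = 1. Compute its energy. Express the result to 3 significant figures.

The bound state is ψ(x) = √κ e^{−κ|x|}. The derivative jump ψ'(0⁺) − ψ'(0⁻) = −(2mg/ℏ²)ψ(0) fixes κ = mg/ℏ² = 1.040.
Then E = −ℏ²κ²/(2m) = −mg²/(2ℏ²) = -0.5408.

E = -0.541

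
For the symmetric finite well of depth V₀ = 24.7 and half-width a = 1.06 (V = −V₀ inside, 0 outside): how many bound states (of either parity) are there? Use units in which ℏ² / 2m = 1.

The dimensionless depth is z₀ = a√(2mV₀)/ℏ = 1.06 × √(24.70) = 5.268.
A new bound state (alternating even/odd) appears each time z₀ passes a multiple of π/2, so N = ⌊2z₀/π⌋ + 1 = ⌊3.354⌋ + 1 = 4.

N = 4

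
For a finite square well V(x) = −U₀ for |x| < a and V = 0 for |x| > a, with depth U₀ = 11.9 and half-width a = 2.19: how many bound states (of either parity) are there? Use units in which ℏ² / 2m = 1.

N = 5

Define the well-strength parameter z₀ = (a/ℏ)√(2mU₀) = 2.19 × √(2·0.5·11.9) = 7.555.
A new bound state (alternating even/odd) appears each time z₀ passes a multiple of π/2, so N = ⌊2z₀/π⌋ + 1 = ⌊4.809⌋ + 1 = 5.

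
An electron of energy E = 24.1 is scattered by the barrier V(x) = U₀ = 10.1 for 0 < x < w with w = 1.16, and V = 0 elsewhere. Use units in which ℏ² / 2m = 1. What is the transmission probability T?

T = 0.938

Above the barrier the interior wavenumber is k₂ = √(2m(E − U₀))/ℏ = 3.742, giving phase k₂w = 4.340.
Matching at both interfaces gives T⁻¹ = 1 + U₀² sin²(k₂w) / [4E(E − U₀)] = 1.066, hence T = 0.938.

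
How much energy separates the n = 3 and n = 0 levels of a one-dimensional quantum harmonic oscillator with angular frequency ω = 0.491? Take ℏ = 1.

E_n = ℏω(n + ½), so ΔE = (3 − 0) ℏω = 3 × 0.491 = 1.473.

ΔE = 1.47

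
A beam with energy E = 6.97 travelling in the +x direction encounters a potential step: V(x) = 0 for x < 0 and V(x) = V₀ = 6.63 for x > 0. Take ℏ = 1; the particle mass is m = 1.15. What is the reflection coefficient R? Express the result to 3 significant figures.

The wavenumbers are k₁ = √(2mE)/ℏ = 4.004 on the left and k₂ = √(2m(E − V₀))/ℏ = 0.8843 on the right.
Matching ψ and ψ′ at x = 0 gives r = (k₁ − k₂)/(k₁ + k₂), so R = r² = 0.4073 and T = 1 − R = 0.5927.

R = 0.407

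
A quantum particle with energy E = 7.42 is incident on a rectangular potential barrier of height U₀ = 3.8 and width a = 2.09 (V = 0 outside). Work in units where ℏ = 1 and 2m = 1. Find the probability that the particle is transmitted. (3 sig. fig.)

E > U₀: inside the barrier k₂ = √(2m(E − U₀))/ℏ = 1.903, k₂a = 3.976.
T = [1 + U₀² sin²(k₂a) / (4E(E − U₀))]⁻¹ = 1/1.074 = 0.931.

T = 0.931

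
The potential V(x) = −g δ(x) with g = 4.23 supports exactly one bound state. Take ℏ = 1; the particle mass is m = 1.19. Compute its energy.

E = -10.6

The bound state is ψ(x) = √κ e^{−κ|x|}. The derivative jump ψ'(0⁺) − ψ'(0⁻) = −(2mg/ℏ²)ψ(0) fixes κ = mg/ℏ² = 5.034.
Then E = −ℏ²κ²/(2m) = −mg²/(2ℏ²) = -10.65.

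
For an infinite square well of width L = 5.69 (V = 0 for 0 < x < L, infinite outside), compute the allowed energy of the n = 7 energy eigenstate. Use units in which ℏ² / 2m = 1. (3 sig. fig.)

E = 14.9

Requiring ψ(0) = ψ(L) = 0 quantises k = nπ/L, hence E_n = ℏ²k²/2m = n²π²ℏ²/(2mL²).
E_7 = 7² × π² / (2 × 0.5 × 5.69²) = 14.94.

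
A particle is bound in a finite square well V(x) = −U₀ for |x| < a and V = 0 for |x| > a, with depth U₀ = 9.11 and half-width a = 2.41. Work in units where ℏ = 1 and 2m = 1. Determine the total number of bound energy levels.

The dimensionless depth is z₀ = a√(2mU₀)/ℏ = 2.41 × √(9.110) = 7.274.
A new bound state (alternating even/odd) appears each time z₀ passes a multiple of π/2, so N = ⌊2z₀/π⌋ + 1 = ⌊4.631⌋ + 1 = 5.

N = 5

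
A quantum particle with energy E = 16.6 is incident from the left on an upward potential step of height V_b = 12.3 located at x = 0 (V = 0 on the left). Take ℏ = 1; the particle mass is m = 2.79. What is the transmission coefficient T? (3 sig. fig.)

T = 0.894

The wavenumbers are k₁ = √(2mE)/ℏ = 9.624 on the left and k₂ = √(2m(E − V_b))/ℏ = 4.898 on the right.
Matching ψ and ψ′ at x = 0 gives r = (k₁ − k₂)/(k₁ + k₂), so R = r² = 0.1059 and T = 1 − R = 0.8941.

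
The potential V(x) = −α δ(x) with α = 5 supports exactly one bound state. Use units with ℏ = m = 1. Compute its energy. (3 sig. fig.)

E = -12.5

For x ≠ 0 the bound state is ψ ∝ e^{−κ|x|}; integrating the TISE across the delta gives the cusp condition 2κ = 2mα/ℏ², so κ = 5.000.
Then E = −ℏ²κ²/(2m) = −mα²/(2ℏ²) = -12.50.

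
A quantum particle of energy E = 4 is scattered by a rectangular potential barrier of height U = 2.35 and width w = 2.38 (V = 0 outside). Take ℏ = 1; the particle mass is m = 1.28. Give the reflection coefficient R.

R = 0.168

Above the barrier the interior wavenumber is k₂ = √(2m(E − U))/ℏ = 2.055, giving phase k₂w = 4.891.
Matching at both interfaces gives T⁻¹ = 1 + U² sin²(k₂w) / [4E(E − U)] = 1.203, hence T = 0.832.
R = 1 − T = 0.168.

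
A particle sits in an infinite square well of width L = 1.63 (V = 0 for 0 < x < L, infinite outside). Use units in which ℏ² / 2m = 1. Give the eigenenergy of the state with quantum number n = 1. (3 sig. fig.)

The infinite-well eigenfunctions ψ_n = √(2/L) sin(nπx/L) vanish at both walls, giving E_n = n²π²ℏ²/(2mL²).
E_1 = 1² × π² / (2 × 0.5 × 1.63²) = 3.715.

E = 3.71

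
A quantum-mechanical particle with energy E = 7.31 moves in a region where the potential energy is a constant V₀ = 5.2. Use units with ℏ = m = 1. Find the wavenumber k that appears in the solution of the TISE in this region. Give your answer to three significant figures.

With E > V₀ the solution is oscillatory, ψ ∝ e^{±ikx} with k = √(2m(E − V₀))/ℏ.
k = √(2 × 1 × 2.11) = 2.054.

k = 2.05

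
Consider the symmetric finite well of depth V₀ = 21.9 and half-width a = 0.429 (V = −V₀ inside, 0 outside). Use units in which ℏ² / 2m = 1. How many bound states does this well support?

N = 2

Define the well-strength parameter z₀ = (a/ℏ)√(2mV₀) = 0.429 × √(2·0.5·21.9) = 2.008.
A new bound state (alternating even/odd) appears each time z₀ passes a multiple of π/2, so N = ⌊2z₀/π⌋ + 1 = ⌊1.278⌋ + 1 = 2.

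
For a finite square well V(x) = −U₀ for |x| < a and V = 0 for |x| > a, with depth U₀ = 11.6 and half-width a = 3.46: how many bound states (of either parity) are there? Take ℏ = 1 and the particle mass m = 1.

N = 11

Define the well-strength parameter z₀ = (a/ℏ)√(2mU₀) = 3.46 × √(2·1·11.6) = 16.67.
A new bound state (alternating even/odd) appears each time z₀ passes a multiple of π/2, so N = ⌊2z₀/π⌋ + 1 = ⌊10.61⌋ + 1 = 11.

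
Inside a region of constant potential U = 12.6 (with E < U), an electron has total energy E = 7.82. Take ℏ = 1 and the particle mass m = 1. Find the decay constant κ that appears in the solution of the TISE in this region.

κ = 3.09

Since E < U the TISE in this region is ψ'' = κ²ψ with κ = √(2m(U − E))/ℏ.
κ = √(2 × 1 × 4.78) = 3.092.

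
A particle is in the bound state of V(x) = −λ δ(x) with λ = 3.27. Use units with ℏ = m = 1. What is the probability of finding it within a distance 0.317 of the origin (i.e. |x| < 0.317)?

P = 0.874

The normalised bound state is ψ = √κ e^{−κ|x|} with κ = mλ/ℏ² = 3.270.
P(|x| < d) = ∫_{−d}^{d} κ e^{−2κ|x|} dx = 1 − e^{−2κd} = 1 − e^{−2.073} = 0.8742.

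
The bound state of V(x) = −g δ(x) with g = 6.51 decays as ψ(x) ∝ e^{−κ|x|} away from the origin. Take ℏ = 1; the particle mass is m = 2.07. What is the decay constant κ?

κ = 13.5

Integrating the TISE across x = 0 gives the cusp condition ψ'(0⁺) − ψ'(0⁻) = −(2mg/ℏ²)ψ(0).
With ψ ∝ e^{−κ|x|} this yields −2κ = −2mg/ℏ², so κ = mg/ℏ² = 13.48.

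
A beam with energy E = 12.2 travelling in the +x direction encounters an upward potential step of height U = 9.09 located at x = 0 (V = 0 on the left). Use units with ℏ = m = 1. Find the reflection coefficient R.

The wavenumbers are k₁ = √(2mE)/ℏ = 4.940 on the left and k₂ = √(2m(E − U))/ℏ = 2.494 on the right.
Matching ψ and ψ′ at x = 0 gives r = (k₁ − k₂)/(k₁ + k₂), so R = r² = 0.1082 and T = 1 − R = 0.8918.

R = 0.108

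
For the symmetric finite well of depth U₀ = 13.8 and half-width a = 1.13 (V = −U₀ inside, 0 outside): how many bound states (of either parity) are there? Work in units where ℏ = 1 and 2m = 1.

N = 3

Define the well-strength parameter z₀ = (a/ℏ)√(2mU₀) = 1.13 × √(2·0.5·13.8) = 4.198.
A new bound state (alternating even/odd) appears each time z₀ passes a multiple of π/2, so N = ⌊2z₀/π⌋ + 1 = ⌊2.672⌋ + 1 = 3.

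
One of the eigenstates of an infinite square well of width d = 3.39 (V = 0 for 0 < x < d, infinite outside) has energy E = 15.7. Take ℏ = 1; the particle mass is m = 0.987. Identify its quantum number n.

From E_n = n²π²ℏ²/(2md²) invert to n = √(2md²E)/(πℏ).
n = (3.39/π) × √(2 × 0.987 × 15.7) = 6.007 → n = 6.

n = 6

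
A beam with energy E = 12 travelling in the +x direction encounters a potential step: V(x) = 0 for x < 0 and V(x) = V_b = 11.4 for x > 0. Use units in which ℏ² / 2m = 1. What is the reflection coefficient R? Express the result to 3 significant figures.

On each side the TISE gives plane waves with k = √(2m(E − V))/ℏ: k₁ = √(2·½·12) = 3.464, k₂ = √(2·½·0.6) = 0.7746.
Matching ψ and ψ′ at x = 0 gives r = (k₁ − k₂)/(k₁ + k₂), so R = r² = 0.4026 and T = 1 − R = 0.5974.

R = 0.403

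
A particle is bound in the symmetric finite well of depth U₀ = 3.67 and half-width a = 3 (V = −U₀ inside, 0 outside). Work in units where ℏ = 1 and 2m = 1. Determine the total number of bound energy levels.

Define the well-strength parameter z₀ = (a/ℏ)√(2mU₀) = 3 × √(2·0.5·3.67) = 5.747.
A new bound state (alternating even/odd) appears each time z₀ passes a multiple of π/2, so N = ⌊2z₀/π⌋ + 1 = ⌊3.659⌋ + 1 = 4.

N = 4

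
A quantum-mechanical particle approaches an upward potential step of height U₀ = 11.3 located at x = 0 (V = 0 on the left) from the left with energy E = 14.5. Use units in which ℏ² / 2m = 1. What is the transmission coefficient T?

T = 0.870

On each side the TISE gives plane waves with k = √(2m(E − V))/ℏ: k₁ = √(2·½·14.5) = 3.808, k₂ = √(2·½·3.2) = 1.789.
Continuity of ψ and ψ′ at the step yields the reflection amplitude r = (k₁ − k₂)/(k₁ + k₂) = 0.3608; thus R = |r|² = 0.1301, T = 0.8699.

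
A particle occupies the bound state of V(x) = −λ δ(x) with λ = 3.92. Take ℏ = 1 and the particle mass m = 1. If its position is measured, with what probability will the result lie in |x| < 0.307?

P = 0.910

The normalised bound state is ψ = √κ e^{−κ|x|} with κ = mλ/ℏ² = 3.920.
P(|x| < d) = ∫_{−d}^{d} κ e^{−2κ|x|} dx = 1 − e^{−2κd} = 1 − e^{−2.407} = 0.9099.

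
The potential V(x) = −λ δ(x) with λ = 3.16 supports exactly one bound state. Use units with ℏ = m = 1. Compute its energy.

The bound state is ψ(x) = √κ e^{−κ|x|}. The derivative jump ψ'(0⁺) − ψ'(0⁻) = −(2mλ/ℏ²)ψ(0) fixes κ = mλ/ℏ² = 3.160.
Then E = −ℏ²κ²/(2m) = −mλ²/(2ℏ²) = -4.993.

E = -4.99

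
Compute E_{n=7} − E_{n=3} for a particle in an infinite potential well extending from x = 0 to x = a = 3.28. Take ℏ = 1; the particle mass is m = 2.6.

E_n = n²π²ℏ²/(2ma²), so ΔE = (7² − 3²) π²ℏ²/(2ma²).
ΔE = 40 × π² / (2 × 2.6 × 3.28²) = 7.057.

ΔE = 7.06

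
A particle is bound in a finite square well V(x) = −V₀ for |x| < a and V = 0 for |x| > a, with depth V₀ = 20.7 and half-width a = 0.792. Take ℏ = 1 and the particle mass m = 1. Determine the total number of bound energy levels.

N = 4

The dimensionless depth is z₀ = a√(2mV₀)/ℏ = 0.792 × √(41.40) = 5.096.
A new bound state (alternating even/odd) appears each time z₀ passes a multiple of π/2, so N = ⌊2z₀/π⌋ + 1 = ⌊3.244⌋ + 1 = 4.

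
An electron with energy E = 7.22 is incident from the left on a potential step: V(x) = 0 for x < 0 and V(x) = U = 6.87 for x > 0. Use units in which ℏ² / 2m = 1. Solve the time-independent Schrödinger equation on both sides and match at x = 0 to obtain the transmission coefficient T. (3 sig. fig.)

T = 0.592

The wavenumbers are k₁ = √(2mE)/ℏ = 2.687 on the left and k₂ = √(2m(E − U))/ℏ = 0.5916 on the right.
Continuity of ψ and ψ′ at the step yields the reflection amplitude r = (k₁ − k₂)/(k₁ + k₂) = 0.6391; thus R = |r|² = 0.4085, T = 0.5915.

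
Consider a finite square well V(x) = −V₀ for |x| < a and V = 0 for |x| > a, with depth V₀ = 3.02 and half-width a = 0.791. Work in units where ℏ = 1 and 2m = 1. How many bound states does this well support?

Define the well-strength parameter z₀ = (a/ℏ)√(2mV₀) = 0.791 × √(2·0.5·3.02) = 1.375.
The even/odd transcendental equations gain one root per π/2 in z₀, giving N = 1 + ⌊2z₀/π⌋ = 1 + ⌊0.8751⌋ = 1.

N = 1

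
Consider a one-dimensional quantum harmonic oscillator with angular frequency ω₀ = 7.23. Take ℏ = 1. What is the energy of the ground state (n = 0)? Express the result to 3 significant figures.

Using E_n = (n + ½)ℏω₀: E_0 = 0.5 × 7.23 = 3.615.

E = 3.62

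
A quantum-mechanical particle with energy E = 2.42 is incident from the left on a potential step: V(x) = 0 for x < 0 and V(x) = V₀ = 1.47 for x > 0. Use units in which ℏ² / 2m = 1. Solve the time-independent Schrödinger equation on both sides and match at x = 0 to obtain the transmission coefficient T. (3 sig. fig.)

T = 0.947

The wavenumbers are k₁ = √(2mE)/ℏ = 1.556 on the left and k₂ = √(2m(E − V₀))/ℏ = 0.9747 on the right.
Matching ψ and ψ′ at x = 0 gives r = (k₁ − k₂)/(k₁ + k₂), so R = r² = 0.05272 and T = 1 − R = 0.9473.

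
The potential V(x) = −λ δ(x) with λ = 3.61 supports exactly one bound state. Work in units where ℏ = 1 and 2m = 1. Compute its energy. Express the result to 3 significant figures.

E = -3.26

For x ≠ 0 the bound state is ψ ∝ e^{−κ|x|}; integrating the TISE across the delta gives the cusp condition 2κ = 2mλ/ℏ², so κ = 1.805.
Then E = −ℏ²κ²/(2m) = −mλ²/(2ℏ²) = -3.258.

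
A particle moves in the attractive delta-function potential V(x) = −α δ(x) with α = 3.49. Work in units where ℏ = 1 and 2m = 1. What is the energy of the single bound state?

E = -3.05

The bound state is ψ(x) = √κ e^{−κ|x|}. The derivative jump ψ'(0⁺) − ψ'(0⁻) = −(2mα/ℏ²)ψ(0) fixes κ = mα/ℏ² = 1.745.
Then E = −ℏ²κ²/(2m) = −mα²/(2ℏ²) = -3.045.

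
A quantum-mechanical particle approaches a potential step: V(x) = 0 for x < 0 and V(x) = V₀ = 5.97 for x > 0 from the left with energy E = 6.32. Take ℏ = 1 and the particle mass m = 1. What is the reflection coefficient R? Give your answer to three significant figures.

R = 0.383

On each side the TISE gives plane waves with k = √(2m(E − V))/ℏ: k₁ = √(2·1·6.32) = 3.555, k₂ = √(2·1·0.35) = 0.8367.
Matching ψ and ψ′ at x = 0 gives r = (k₁ − k₂)/(k₁ + k₂), so R = r² = 0.3832 and T = 1 − R = 0.6168.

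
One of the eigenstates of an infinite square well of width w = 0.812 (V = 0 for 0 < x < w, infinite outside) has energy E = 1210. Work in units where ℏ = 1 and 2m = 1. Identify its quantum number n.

From E_n = n²π²ℏ²/(2mw²) invert to n = √(2mw²E)/(πℏ).
n = (0.812/π) × √(2 × 0.5 × 1210) = 8.991 → n = 9.

n = 9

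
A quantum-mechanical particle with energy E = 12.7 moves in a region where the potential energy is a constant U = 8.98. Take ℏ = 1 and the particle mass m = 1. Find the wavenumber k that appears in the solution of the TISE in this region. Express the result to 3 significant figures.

With E > U the solution is oscillatory, ψ ∝ e^{±ikx} with k = √(2m(E − U))/ℏ.
k = √(2 × 1 × 3.72) = 2.728.

k = 2.73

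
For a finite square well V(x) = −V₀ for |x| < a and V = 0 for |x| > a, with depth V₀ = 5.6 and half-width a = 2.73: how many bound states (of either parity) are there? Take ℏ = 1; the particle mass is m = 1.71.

N = 8

Define the well-strength parameter z₀ = (a/ℏ)√(2mV₀) = 2.73 × √(2·1.71·5.6) = 11.95.
The even/odd transcendental equations gain one root per π/2 in z₀, giving N = 1 + ⌊2z₀/π⌋ = 1 + ⌊7.606⌋ = 8.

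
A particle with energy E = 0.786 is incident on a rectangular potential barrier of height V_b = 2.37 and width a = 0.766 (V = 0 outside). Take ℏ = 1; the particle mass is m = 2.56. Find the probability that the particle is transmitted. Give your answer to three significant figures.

T = 0.0443

E < V_b: inside the barrier ψ ∝ e^{±κx} with κ = √(2m(V_b − E))/ℏ = 2.848.
κa = 2.181, sinh(κa) = 4.373.
Matching ψ, ψ′ at both faces gives T = [1 + V_b² sinh²(κa) / (4E(V_b − E))]⁻¹ = 1/22.57 = 0.0443.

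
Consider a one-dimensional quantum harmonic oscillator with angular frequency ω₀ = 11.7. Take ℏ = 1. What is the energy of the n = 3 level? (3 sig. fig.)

E = 41.0

The oscillator eigenvalues are E_n = ℏω₀(n + ½), so E_3 = 11.7 × 3.5 = 40.95.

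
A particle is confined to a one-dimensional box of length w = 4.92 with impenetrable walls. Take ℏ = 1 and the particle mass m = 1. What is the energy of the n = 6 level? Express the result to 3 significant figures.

The infinite-well eigenfunctions ψ_n = √(2/w) sin(nπx/w) vanish at both walls, giving E_n = n²π²ℏ²/(2mw²).
E_6 = 6² × π² / (2 × 1 × 4.92²) = 7.339.

E = 7.34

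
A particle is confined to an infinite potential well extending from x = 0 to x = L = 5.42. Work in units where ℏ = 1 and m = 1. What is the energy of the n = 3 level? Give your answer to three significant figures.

The infinite-well eigenfunctions ψ_n = √(2/L) sin(nπx/L) vanish at both walls, giving E_n = n²π²ℏ²/(2mL²).
E_3 = 3² × π² / (2 × 1 × 5.42²) = 1.512.

E = 1.51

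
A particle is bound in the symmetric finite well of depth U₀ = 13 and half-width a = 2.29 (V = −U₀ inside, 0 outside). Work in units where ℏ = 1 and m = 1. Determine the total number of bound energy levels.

N = 8

Define the well-strength parameter z₀ = (a/ℏ)√(2mU₀) = 2.29 × √(2·1·13) = 11.68.
A new bound state (alternating even/odd) appears each time z₀ passes a multiple of π/2, so N = ⌊2z₀/π⌋ + 1 = ⌊7.434⌋ + 1 = 8.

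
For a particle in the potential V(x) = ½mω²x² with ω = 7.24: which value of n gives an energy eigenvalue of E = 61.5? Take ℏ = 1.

n = 8

E_n = ℏω(n + ½) ⇒ n = E/(ℏω) − ½ = 61.5/7.24 − 0.5 = 7.994 → n = 8.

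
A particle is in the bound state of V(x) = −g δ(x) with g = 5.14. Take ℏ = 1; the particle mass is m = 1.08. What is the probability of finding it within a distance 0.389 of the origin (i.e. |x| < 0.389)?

The normalised bound state is ψ = √κ e^{−κ|x|} with κ = mg/ℏ² = 5.551.
P(|x| < d) = ∫_{−d}^{d} κ e^{−2κ|x|} dx = 1 − e^{−2κd} = 1 − e^{−4.319} = 0.9867.

P = 0.987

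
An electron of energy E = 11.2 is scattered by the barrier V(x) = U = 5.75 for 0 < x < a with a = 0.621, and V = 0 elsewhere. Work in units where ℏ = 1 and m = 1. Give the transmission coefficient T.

Above the barrier the interior wavenumber is k₂ = √(2m(E − U))/ℏ = 3.302, giving phase k₂a = 2.050.
T = [1 + U² sin²(k₂a) / (4E(E − U))]⁻¹ = 1/1.107 = 0.904.

T = 0.904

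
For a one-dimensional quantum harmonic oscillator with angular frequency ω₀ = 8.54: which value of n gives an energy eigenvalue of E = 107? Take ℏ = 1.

Invert E_n = (n + ½)ℏω₀: n = E/ℏω₀ − ½ = 12.029, so n = 12.

n = 12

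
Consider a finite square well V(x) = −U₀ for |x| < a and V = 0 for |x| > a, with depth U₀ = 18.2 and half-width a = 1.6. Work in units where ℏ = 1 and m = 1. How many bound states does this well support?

The dimensionless depth is z₀ = a√(2mU₀)/ℏ = 1.6 × √(36.40) = 9.653.
The even/odd transcendental equations gain one root per π/2 in z₀, giving N = 1 + ⌊2z₀/π⌋ = 1 + ⌊6.145⌋ = 7.

N = 7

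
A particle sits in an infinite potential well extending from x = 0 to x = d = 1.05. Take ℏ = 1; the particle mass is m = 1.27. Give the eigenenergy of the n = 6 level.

Requiring ψ(0) = ψ(d) = 0 quantises k = nπ/d, hence E_n = ℏ²k²/2m = n²π²ℏ²/(2md²).
E_6 = 6² × π² / (2 × 1.27 × 1.05²) = 126.9.

E = 127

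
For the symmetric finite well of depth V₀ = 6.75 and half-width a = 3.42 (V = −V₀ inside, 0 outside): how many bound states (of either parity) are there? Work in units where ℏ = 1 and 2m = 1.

The dimensionless depth is z₀ = a√(2mV₀)/ℏ = 3.42 × √(6.750) = 8.885.
The even/odd transcendental equations gain one root per π/2 in z₀, giving N = 1 + ⌊2z₀/π⌋ = 1 + ⌊5.657⌋ = 6.

N = 6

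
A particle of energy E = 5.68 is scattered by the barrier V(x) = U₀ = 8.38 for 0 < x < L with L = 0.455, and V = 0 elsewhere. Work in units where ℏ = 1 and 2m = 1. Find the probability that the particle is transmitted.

Since E < U₀ the interior solution is evanescent with decay constant κ = √(2m(U₀ − E))/ℏ = 1.643.
κL = 0.7476, sinh(κL) = 0.8193.
Matching ψ, ψ′ at both faces gives T = [1 + U₀² sinh²(κL) / (4E(U₀ − E))]⁻¹ = 1/1.768 = 0.565.

T = 0.565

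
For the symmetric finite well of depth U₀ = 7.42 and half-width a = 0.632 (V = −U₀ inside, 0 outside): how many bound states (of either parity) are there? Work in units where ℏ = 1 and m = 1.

Define the well-strength parameter z₀ = (a/ℏ)√(2mU₀) = 0.632 × √(2·1·7.42) = 2.435.
A new bound state (alternating even/odd) appears each time z₀ passes a multiple of π/2, so N = ⌊2z₀/π⌋ + 1 = ⌊1.550⌋ + 1 = 2.

N = 2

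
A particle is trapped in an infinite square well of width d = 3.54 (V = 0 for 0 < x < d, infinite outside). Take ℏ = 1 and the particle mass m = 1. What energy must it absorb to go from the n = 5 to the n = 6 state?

ΔE = 4.33

E_n = n²π²ℏ²/(2md²), so ΔE = (6² − 5²) π²ℏ²/(2md²).
ΔE = 11 × π² / (2 × 1 × 3.54²) = 4.332.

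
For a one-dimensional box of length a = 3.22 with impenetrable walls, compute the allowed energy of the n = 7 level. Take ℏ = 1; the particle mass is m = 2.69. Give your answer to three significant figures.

Requiring ψ(0) = ψ(a) = 0 quantises k = nπ/a, hence E_n = ℏ²k²/2m = n²π²ℏ²/(2ma²).
E_7 = 7² × π² / (2 × 2.69 × 3.22²) = 8.670.

E = 8.67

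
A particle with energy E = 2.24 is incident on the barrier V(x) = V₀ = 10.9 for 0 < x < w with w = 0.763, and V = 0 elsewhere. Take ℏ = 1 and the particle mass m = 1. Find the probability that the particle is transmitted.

E < V₀: inside the barrier ψ ∝ e^{±κx} with κ = √(2m(V₀ − E))/ℏ = 4.162.
κw = 3.175, sinh(κw) = 11.95.
Matching ψ, ψ′ at both faces gives T = [1 + V₀² sinh²(κw) / (4E(V₀ − E))]⁻¹ = 1/219.6 = 0.00455.

T = 0.00455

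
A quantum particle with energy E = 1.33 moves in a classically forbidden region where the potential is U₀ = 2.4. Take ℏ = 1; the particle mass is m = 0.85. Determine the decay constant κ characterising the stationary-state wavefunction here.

Since E < U₀ the TISE in this region is ψ'' = κ²ψ with κ = √(2m(U₀ − E))/ℏ.
κ = √(2 × 0.85 × 1.07) = 1.349.

κ = 1.35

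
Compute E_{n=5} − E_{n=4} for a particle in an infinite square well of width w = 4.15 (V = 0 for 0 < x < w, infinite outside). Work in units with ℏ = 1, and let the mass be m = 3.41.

ΔE = 0.756

E_n = n²π²ℏ²/(2mw²), so ΔE = (5² − 4²) π²ℏ²/(2mw²).
ΔE = 9 × π² / (2 × 3.41 × 4.15²) = 0.7562.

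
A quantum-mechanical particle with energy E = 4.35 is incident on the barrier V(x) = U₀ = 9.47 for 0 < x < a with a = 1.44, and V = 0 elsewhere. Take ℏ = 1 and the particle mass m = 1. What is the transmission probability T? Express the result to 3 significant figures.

T = 0.000395

E < U₀: inside the barrier ψ ∝ e^{±κx} with κ = √(2m(U₀ − E))/ℏ = 3.200.
κa = 4.608, sinh(κa) = 50.14.
Matching ψ, ψ′ at both faces gives T = [1 + U₀² sinh²(κa) / (4E(U₀ − E))]⁻¹ = 1/2531 = 0.000395.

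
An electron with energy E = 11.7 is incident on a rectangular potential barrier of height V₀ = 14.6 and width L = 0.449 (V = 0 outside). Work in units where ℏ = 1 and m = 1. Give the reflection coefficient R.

E < V₀: inside the barrier ψ ∝ e^{±κx} with κ = √(2m(V₀ − E))/ℏ = 2.408.
κL = 1.081, sinh(κL) = 1.305.
Matching ψ, ψ′ at both faces gives T = [1 + V₀² sinh²(κL) / (4E(V₀ − E))]⁻¹ = 1/3.674 = 0.272.
R = 1 − T = 0.728.

R = 0.728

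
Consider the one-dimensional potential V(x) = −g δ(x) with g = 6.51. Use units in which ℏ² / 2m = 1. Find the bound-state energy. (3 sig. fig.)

E = -10.6

For x ≠ 0 the bound state is ψ ∝ e^{−κ|x|}; integrating the TISE across the delta gives the cusp condition 2κ = 2mg/ℏ², so κ = 3.255.
Then E = −ℏ²κ²/(2m) = −mg²/(2ℏ²) = -10.60.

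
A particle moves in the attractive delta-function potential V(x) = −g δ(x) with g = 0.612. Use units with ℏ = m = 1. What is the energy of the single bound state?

The bound state is ψ(x) = √κ e^{−κ|x|}. The derivative jump ψ'(0⁺) − ψ'(0⁻) = −(2mg/ℏ²)ψ(0) fixes κ = mg/ℏ² = 0.6120.
Then E = −ℏ²κ²/(2m) = −mg²/(2ℏ²) = -0.1873.

E = -0.187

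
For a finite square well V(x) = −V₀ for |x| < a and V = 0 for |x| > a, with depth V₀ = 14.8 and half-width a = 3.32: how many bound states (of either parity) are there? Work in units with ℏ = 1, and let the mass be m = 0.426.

N = 8

The dimensionless depth is z₀ = a√(2mV₀)/ℏ = 3.32 × √(12.61) = 11.79.
The even/odd transcendental equations gain one root per π/2 in z₀, giving N = 1 + ⌊2z₀/π⌋ = 1 + ⌊7.505⌋ = 8.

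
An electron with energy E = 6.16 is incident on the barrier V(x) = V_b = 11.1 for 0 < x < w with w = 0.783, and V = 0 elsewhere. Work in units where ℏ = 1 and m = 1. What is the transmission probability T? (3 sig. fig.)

Since E < V_b the interior solution is evanescent with decay constant κ = √(2m(V_b − E))/ℏ = 3.143.
κw = 2.461, sinh(κw) = 5.817.
Matching ψ, ψ′ at both faces gives T = [1 + V_b² sinh²(κw) / (4E(V_b − E))]⁻¹ = 1/35.25 = 0.0284.

T = 0.0284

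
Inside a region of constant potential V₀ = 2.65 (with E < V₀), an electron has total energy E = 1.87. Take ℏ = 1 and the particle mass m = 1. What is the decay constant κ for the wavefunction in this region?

κ = 1.25

Since E < V₀ the TISE in this region is ψ'' = κ²ψ with κ = √(2m(V₀ − E))/ℏ.
κ = √(2 × 1 × 0.78) = 1.249.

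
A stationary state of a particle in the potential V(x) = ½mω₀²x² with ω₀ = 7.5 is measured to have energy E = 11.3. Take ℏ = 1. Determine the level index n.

E_n = ℏω₀(n + ½) ⇒ n = E/(ℏω₀) − ½ = 11.3/7.5 − 0.5 = 1.007 → n = 1.

n = 1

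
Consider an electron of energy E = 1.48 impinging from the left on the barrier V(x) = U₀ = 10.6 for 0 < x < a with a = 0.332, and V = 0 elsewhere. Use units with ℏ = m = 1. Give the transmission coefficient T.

T = 0.113

E < U₀: inside the barrier ψ ∝ e^{±κx} with κ = √(2m(U₀ − E))/ℏ = 4.271.
κa = 1.418, sinh(κa) = 1.943.
The exact tunnelling result is T⁻¹ = 1 + U₀² sinh²(κa) / [4E(U₀ − E)] = 8.858, so T = 0.113.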